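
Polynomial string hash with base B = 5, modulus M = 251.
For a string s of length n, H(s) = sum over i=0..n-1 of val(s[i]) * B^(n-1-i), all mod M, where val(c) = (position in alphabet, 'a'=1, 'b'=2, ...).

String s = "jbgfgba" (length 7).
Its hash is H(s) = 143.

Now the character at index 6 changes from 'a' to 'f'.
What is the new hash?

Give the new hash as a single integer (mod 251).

Answer: 148

Derivation:
val('a') = 1, val('f') = 6
Position k = 6, exponent = n-1-k = 0
B^0 mod M = 5^0 mod 251 = 1
Delta = (6 - 1) * 1 mod 251 = 5
New hash = (143 + 5) mod 251 = 148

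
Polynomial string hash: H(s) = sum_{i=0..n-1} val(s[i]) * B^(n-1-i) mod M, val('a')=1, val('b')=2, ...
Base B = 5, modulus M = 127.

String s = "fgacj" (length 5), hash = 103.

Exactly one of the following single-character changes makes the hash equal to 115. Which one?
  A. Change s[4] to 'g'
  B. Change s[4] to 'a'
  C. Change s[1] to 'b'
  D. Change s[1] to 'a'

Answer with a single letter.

Answer: D

Derivation:
Option A: s[4]='j'->'g', delta=(7-10)*5^0 mod 127 = 124, hash=103+124 mod 127 = 100
Option B: s[4]='j'->'a', delta=(1-10)*5^0 mod 127 = 118, hash=103+118 mod 127 = 94
Option C: s[1]='g'->'b', delta=(2-7)*5^3 mod 127 = 10, hash=103+10 mod 127 = 113
Option D: s[1]='g'->'a', delta=(1-7)*5^3 mod 127 = 12, hash=103+12 mod 127 = 115 <-- target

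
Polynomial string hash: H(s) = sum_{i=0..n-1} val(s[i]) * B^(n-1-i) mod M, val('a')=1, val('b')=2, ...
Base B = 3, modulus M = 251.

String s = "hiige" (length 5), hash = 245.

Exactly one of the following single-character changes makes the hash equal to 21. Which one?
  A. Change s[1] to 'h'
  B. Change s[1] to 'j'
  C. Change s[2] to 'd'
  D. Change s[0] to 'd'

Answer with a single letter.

Answer: B

Derivation:
Option A: s[1]='i'->'h', delta=(8-9)*3^3 mod 251 = 224, hash=245+224 mod 251 = 218
Option B: s[1]='i'->'j', delta=(10-9)*3^3 mod 251 = 27, hash=245+27 mod 251 = 21 <-- target
Option C: s[2]='i'->'d', delta=(4-9)*3^2 mod 251 = 206, hash=245+206 mod 251 = 200
Option D: s[0]='h'->'d', delta=(4-8)*3^4 mod 251 = 178, hash=245+178 mod 251 = 172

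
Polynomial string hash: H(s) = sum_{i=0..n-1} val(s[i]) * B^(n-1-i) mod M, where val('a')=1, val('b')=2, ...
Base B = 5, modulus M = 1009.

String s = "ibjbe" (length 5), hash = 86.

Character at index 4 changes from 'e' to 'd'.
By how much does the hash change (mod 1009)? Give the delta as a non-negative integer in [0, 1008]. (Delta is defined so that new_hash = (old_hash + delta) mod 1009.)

Answer: 1008

Derivation:
Delta formula: (val(new) - val(old)) * B^(n-1-k) mod M
  val('d') - val('e') = 4 - 5 = -1
  B^(n-1-k) = 5^0 mod 1009 = 1
  Delta = -1 * 1 mod 1009 = 1008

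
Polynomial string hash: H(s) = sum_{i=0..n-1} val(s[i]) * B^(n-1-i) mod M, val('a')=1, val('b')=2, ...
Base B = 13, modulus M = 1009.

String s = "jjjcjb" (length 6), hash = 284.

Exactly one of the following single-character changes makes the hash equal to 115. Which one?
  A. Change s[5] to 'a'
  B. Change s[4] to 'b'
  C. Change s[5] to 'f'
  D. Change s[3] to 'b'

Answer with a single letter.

Answer: D

Derivation:
Option A: s[5]='b'->'a', delta=(1-2)*13^0 mod 1009 = 1008, hash=284+1008 mod 1009 = 283
Option B: s[4]='j'->'b', delta=(2-10)*13^1 mod 1009 = 905, hash=284+905 mod 1009 = 180
Option C: s[5]='b'->'f', delta=(6-2)*13^0 mod 1009 = 4, hash=284+4 mod 1009 = 288
Option D: s[3]='c'->'b', delta=(2-3)*13^2 mod 1009 = 840, hash=284+840 mod 1009 = 115 <-- target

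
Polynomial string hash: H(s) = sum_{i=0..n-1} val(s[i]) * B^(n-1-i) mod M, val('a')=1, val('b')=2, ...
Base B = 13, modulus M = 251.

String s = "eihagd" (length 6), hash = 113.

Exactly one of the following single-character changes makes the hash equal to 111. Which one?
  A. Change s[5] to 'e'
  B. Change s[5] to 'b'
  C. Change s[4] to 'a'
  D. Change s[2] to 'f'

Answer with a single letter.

Answer: B

Derivation:
Option A: s[5]='d'->'e', delta=(5-4)*13^0 mod 251 = 1, hash=113+1 mod 251 = 114
Option B: s[5]='d'->'b', delta=(2-4)*13^0 mod 251 = 249, hash=113+249 mod 251 = 111 <-- target
Option C: s[4]='g'->'a', delta=(1-7)*13^1 mod 251 = 173, hash=113+173 mod 251 = 35
Option D: s[2]='h'->'f', delta=(6-8)*13^3 mod 251 = 124, hash=113+124 mod 251 = 237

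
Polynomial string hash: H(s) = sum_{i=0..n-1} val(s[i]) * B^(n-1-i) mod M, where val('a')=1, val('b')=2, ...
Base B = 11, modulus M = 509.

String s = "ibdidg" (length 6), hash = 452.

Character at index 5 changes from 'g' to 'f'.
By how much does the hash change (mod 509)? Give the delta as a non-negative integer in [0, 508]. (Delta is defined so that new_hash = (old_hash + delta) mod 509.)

Answer: 508

Derivation:
Delta formula: (val(new) - val(old)) * B^(n-1-k) mod M
  val('f') - val('g') = 6 - 7 = -1
  B^(n-1-k) = 11^0 mod 509 = 1
  Delta = -1 * 1 mod 509 = 508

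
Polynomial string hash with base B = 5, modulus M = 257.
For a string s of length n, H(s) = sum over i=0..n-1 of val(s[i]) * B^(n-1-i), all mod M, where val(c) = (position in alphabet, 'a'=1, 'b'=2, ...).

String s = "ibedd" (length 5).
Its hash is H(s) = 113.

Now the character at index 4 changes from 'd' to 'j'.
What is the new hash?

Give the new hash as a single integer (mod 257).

Answer: 119

Derivation:
val('d') = 4, val('j') = 10
Position k = 4, exponent = n-1-k = 0
B^0 mod M = 5^0 mod 257 = 1
Delta = (10 - 4) * 1 mod 257 = 6
New hash = (113 + 6) mod 257 = 119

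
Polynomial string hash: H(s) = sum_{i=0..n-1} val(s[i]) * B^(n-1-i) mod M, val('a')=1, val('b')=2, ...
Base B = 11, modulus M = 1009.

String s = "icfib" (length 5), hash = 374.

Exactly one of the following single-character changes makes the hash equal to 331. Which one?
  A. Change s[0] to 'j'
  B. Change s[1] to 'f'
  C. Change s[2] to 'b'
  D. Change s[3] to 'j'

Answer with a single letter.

Option A: s[0]='i'->'j', delta=(10-9)*11^4 mod 1009 = 515, hash=374+515 mod 1009 = 889
Option B: s[1]='c'->'f', delta=(6-3)*11^3 mod 1009 = 966, hash=374+966 mod 1009 = 331 <-- target
Option C: s[2]='f'->'b', delta=(2-6)*11^2 mod 1009 = 525, hash=374+525 mod 1009 = 899
Option D: s[3]='i'->'j', delta=(10-9)*11^1 mod 1009 = 11, hash=374+11 mod 1009 = 385

Answer: B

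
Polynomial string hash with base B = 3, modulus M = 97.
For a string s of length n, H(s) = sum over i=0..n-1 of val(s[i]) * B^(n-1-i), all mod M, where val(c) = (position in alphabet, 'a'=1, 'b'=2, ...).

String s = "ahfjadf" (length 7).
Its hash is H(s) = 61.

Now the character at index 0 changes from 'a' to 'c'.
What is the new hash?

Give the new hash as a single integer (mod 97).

Answer: 64

Derivation:
val('a') = 1, val('c') = 3
Position k = 0, exponent = n-1-k = 6
B^6 mod M = 3^6 mod 97 = 50
Delta = (3 - 1) * 50 mod 97 = 3
New hash = (61 + 3) mod 97 = 64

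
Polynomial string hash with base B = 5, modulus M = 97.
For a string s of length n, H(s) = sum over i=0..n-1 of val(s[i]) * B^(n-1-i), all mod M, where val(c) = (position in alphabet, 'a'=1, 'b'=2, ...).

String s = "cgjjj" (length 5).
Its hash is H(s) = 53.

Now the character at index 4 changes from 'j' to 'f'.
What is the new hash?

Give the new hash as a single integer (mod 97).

val('j') = 10, val('f') = 6
Position k = 4, exponent = n-1-k = 0
B^0 mod M = 5^0 mod 97 = 1
Delta = (6 - 10) * 1 mod 97 = 93
New hash = (53 + 93) mod 97 = 49

Answer: 49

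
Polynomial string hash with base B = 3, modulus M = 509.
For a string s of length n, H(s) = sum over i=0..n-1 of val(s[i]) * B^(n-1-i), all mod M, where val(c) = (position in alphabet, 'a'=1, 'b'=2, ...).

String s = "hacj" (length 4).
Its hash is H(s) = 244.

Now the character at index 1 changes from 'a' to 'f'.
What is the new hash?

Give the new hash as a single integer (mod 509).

val('a') = 1, val('f') = 6
Position k = 1, exponent = n-1-k = 2
B^2 mod M = 3^2 mod 509 = 9
Delta = (6 - 1) * 9 mod 509 = 45
New hash = (244 + 45) mod 509 = 289

Answer: 289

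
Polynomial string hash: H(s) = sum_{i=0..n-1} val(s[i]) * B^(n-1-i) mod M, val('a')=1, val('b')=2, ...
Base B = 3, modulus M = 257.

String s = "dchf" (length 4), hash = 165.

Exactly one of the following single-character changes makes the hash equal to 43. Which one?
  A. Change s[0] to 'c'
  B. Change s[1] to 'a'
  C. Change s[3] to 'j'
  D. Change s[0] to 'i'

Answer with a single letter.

Answer: D

Derivation:
Option A: s[0]='d'->'c', delta=(3-4)*3^3 mod 257 = 230, hash=165+230 mod 257 = 138
Option B: s[1]='c'->'a', delta=(1-3)*3^2 mod 257 = 239, hash=165+239 mod 257 = 147
Option C: s[3]='f'->'j', delta=(10-6)*3^0 mod 257 = 4, hash=165+4 mod 257 = 169
Option D: s[0]='d'->'i', delta=(9-4)*3^3 mod 257 = 135, hash=165+135 mod 257 = 43 <-- target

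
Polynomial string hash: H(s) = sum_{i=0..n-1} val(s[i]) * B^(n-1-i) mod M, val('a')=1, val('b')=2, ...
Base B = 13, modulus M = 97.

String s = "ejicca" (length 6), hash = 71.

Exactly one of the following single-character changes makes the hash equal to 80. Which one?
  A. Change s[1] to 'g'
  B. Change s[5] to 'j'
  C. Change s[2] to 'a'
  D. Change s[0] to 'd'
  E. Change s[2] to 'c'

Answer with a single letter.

Option A: s[1]='j'->'g', delta=(7-10)*13^4 mod 97 = 65, hash=71+65 mod 97 = 39
Option B: s[5]='a'->'j', delta=(10-1)*13^0 mod 97 = 9, hash=71+9 mod 97 = 80 <-- target
Option C: s[2]='i'->'a', delta=(1-9)*13^3 mod 97 = 78, hash=71+78 mod 97 = 52
Option D: s[0]='e'->'d', delta=(4-5)*13^5 mod 97 = 23, hash=71+23 mod 97 = 94
Option E: s[2]='i'->'c', delta=(3-9)*13^3 mod 97 = 10, hash=71+10 mod 97 = 81

Answer: B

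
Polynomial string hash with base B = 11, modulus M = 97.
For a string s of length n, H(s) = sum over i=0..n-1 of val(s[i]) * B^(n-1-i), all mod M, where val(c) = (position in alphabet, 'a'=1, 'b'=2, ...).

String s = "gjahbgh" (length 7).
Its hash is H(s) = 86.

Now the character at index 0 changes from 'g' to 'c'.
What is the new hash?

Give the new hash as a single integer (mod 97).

val('g') = 7, val('c') = 3
Position k = 0, exponent = n-1-k = 6
B^6 mod M = 11^6 mod 97 = 50
Delta = (3 - 7) * 50 mod 97 = 91
New hash = (86 + 91) mod 97 = 80

Answer: 80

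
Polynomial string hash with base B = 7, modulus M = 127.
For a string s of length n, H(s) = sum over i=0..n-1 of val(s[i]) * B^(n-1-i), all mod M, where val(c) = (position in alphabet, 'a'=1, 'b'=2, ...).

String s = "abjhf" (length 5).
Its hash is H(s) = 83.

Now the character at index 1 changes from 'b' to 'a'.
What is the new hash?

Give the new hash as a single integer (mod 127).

val('b') = 2, val('a') = 1
Position k = 1, exponent = n-1-k = 3
B^3 mod M = 7^3 mod 127 = 89
Delta = (1 - 2) * 89 mod 127 = 38
New hash = (83 + 38) mod 127 = 121

Answer: 121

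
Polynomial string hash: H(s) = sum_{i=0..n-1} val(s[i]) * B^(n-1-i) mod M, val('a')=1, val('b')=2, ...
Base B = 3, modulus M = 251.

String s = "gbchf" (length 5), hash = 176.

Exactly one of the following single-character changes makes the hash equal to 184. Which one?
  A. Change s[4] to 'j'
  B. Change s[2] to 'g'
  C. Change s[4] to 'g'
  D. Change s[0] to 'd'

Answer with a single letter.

Option A: s[4]='f'->'j', delta=(10-6)*3^0 mod 251 = 4, hash=176+4 mod 251 = 180
Option B: s[2]='c'->'g', delta=(7-3)*3^2 mod 251 = 36, hash=176+36 mod 251 = 212
Option C: s[4]='f'->'g', delta=(7-6)*3^0 mod 251 = 1, hash=176+1 mod 251 = 177
Option D: s[0]='g'->'d', delta=(4-7)*3^4 mod 251 = 8, hash=176+8 mod 251 = 184 <-- target

Answer: D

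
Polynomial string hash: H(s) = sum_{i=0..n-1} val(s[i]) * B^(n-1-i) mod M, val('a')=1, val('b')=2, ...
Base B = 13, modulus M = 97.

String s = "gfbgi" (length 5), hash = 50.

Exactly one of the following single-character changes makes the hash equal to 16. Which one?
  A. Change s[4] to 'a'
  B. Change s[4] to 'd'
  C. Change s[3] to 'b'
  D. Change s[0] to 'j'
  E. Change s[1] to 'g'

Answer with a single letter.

Option A: s[4]='i'->'a', delta=(1-9)*13^0 mod 97 = 89, hash=50+89 mod 97 = 42
Option B: s[4]='i'->'d', delta=(4-9)*13^0 mod 97 = 92, hash=50+92 mod 97 = 45
Option C: s[3]='g'->'b', delta=(2-7)*13^1 mod 97 = 32, hash=50+32 mod 97 = 82
Option D: s[0]='g'->'j', delta=(10-7)*13^4 mod 97 = 32, hash=50+32 mod 97 = 82
Option E: s[1]='f'->'g', delta=(7-6)*13^3 mod 97 = 63, hash=50+63 mod 97 = 16 <-- target

Answer: E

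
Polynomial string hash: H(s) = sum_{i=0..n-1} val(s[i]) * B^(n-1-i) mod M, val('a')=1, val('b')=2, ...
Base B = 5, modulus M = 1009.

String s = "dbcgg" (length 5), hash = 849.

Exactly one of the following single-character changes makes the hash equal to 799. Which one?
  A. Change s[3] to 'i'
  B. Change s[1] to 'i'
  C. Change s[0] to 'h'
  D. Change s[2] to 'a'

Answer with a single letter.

Answer: D

Derivation:
Option A: s[3]='g'->'i', delta=(9-7)*5^1 mod 1009 = 10, hash=849+10 mod 1009 = 859
Option B: s[1]='b'->'i', delta=(9-2)*5^3 mod 1009 = 875, hash=849+875 mod 1009 = 715
Option C: s[0]='d'->'h', delta=(8-4)*5^4 mod 1009 = 482, hash=849+482 mod 1009 = 322
Option D: s[2]='c'->'a', delta=(1-3)*5^2 mod 1009 = 959, hash=849+959 mod 1009 = 799 <-- target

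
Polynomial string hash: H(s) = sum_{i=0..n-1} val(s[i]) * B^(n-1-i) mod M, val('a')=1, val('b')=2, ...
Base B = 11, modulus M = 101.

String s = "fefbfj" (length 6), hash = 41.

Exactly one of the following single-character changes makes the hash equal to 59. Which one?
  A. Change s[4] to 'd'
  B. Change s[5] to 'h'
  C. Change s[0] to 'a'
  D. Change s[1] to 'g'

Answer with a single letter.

Answer: C

Derivation:
Option A: s[4]='f'->'d', delta=(4-6)*11^1 mod 101 = 79, hash=41+79 mod 101 = 19
Option B: s[5]='j'->'h', delta=(8-10)*11^0 mod 101 = 99, hash=41+99 mod 101 = 39
Option C: s[0]='f'->'a', delta=(1-6)*11^5 mod 101 = 18, hash=41+18 mod 101 = 59 <-- target
Option D: s[1]='e'->'g', delta=(7-5)*11^4 mod 101 = 93, hash=41+93 mod 101 = 33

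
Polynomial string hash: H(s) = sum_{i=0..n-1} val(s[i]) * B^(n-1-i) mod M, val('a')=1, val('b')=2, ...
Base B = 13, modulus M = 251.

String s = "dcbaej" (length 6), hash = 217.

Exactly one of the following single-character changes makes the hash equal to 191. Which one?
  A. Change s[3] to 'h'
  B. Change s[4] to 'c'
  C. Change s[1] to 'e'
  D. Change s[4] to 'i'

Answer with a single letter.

Option A: s[3]='a'->'h', delta=(8-1)*13^2 mod 251 = 179, hash=217+179 mod 251 = 145
Option B: s[4]='e'->'c', delta=(3-5)*13^1 mod 251 = 225, hash=217+225 mod 251 = 191 <-- target
Option C: s[1]='c'->'e', delta=(5-3)*13^4 mod 251 = 145, hash=217+145 mod 251 = 111
Option D: s[4]='e'->'i', delta=(9-5)*13^1 mod 251 = 52, hash=217+52 mod 251 = 18

Answer: B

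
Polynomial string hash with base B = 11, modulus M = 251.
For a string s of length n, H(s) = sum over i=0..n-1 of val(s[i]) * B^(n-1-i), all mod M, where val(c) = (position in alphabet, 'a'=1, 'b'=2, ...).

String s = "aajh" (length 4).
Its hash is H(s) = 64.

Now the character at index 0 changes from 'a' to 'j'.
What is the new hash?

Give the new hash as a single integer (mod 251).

Answer: 246

Derivation:
val('a') = 1, val('j') = 10
Position k = 0, exponent = n-1-k = 3
B^3 mod M = 11^3 mod 251 = 76
Delta = (10 - 1) * 76 mod 251 = 182
New hash = (64 + 182) mod 251 = 246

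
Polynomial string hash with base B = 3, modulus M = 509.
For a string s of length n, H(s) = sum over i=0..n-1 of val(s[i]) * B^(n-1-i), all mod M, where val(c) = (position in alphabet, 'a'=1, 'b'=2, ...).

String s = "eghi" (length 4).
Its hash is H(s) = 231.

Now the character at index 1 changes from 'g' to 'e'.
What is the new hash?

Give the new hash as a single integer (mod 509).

Answer: 213

Derivation:
val('g') = 7, val('e') = 5
Position k = 1, exponent = n-1-k = 2
B^2 mod M = 3^2 mod 509 = 9
Delta = (5 - 7) * 9 mod 509 = 491
New hash = (231 + 491) mod 509 = 213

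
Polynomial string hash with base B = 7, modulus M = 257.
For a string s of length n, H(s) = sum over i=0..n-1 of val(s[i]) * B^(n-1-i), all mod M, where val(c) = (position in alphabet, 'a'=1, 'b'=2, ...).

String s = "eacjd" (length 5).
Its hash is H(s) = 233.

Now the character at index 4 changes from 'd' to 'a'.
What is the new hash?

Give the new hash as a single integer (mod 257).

Answer: 230

Derivation:
val('d') = 4, val('a') = 1
Position k = 4, exponent = n-1-k = 0
B^0 mod M = 7^0 mod 257 = 1
Delta = (1 - 4) * 1 mod 257 = 254
New hash = (233 + 254) mod 257 = 230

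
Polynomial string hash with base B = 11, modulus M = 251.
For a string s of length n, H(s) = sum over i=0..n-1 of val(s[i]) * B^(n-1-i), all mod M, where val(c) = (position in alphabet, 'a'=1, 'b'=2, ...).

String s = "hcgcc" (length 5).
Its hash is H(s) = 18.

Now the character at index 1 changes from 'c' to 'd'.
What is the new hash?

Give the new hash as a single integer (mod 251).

val('c') = 3, val('d') = 4
Position k = 1, exponent = n-1-k = 3
B^3 mod M = 11^3 mod 251 = 76
Delta = (4 - 3) * 76 mod 251 = 76
New hash = (18 + 76) mod 251 = 94

Answer: 94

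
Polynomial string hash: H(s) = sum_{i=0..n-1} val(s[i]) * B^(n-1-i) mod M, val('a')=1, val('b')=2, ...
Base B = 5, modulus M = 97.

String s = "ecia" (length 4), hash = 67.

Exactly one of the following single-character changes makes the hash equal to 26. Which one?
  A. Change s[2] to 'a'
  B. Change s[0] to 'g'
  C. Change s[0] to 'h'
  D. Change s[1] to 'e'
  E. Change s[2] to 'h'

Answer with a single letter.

Option A: s[2]='i'->'a', delta=(1-9)*5^1 mod 97 = 57, hash=67+57 mod 97 = 27
Option B: s[0]='e'->'g', delta=(7-5)*5^3 mod 97 = 56, hash=67+56 mod 97 = 26 <-- target
Option C: s[0]='e'->'h', delta=(8-5)*5^3 mod 97 = 84, hash=67+84 mod 97 = 54
Option D: s[1]='c'->'e', delta=(5-3)*5^2 mod 97 = 50, hash=67+50 mod 97 = 20
Option E: s[2]='i'->'h', delta=(8-9)*5^1 mod 97 = 92, hash=67+92 mod 97 = 62

Answer: B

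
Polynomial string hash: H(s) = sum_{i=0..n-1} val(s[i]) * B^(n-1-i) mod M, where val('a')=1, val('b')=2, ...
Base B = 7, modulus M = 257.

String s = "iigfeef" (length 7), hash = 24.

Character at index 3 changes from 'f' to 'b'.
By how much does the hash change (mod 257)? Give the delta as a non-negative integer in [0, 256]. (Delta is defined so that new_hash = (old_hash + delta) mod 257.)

Delta formula: (val(new) - val(old)) * B^(n-1-k) mod M
  val('b') - val('f') = 2 - 6 = -4
  B^(n-1-k) = 7^3 mod 257 = 86
  Delta = -4 * 86 mod 257 = 170

Answer: 170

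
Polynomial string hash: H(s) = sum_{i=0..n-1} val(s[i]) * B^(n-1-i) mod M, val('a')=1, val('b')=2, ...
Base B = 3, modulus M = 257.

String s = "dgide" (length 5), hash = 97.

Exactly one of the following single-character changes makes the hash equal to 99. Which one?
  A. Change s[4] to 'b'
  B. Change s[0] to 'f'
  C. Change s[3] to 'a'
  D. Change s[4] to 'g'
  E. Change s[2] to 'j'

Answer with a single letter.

Answer: D

Derivation:
Option A: s[4]='e'->'b', delta=(2-5)*3^0 mod 257 = 254, hash=97+254 mod 257 = 94
Option B: s[0]='d'->'f', delta=(6-4)*3^4 mod 257 = 162, hash=97+162 mod 257 = 2
Option C: s[3]='d'->'a', delta=(1-4)*3^1 mod 257 = 248, hash=97+248 mod 257 = 88
Option D: s[4]='e'->'g', delta=(7-5)*3^0 mod 257 = 2, hash=97+2 mod 257 = 99 <-- target
Option E: s[2]='i'->'j', delta=(10-9)*3^2 mod 257 = 9, hash=97+9 mod 257 = 106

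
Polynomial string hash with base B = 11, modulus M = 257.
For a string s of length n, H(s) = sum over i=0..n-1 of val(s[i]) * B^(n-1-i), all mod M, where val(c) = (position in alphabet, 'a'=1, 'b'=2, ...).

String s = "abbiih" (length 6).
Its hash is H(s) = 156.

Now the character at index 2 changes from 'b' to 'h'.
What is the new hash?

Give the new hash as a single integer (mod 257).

val('b') = 2, val('h') = 8
Position k = 2, exponent = n-1-k = 3
B^3 mod M = 11^3 mod 257 = 46
Delta = (8 - 2) * 46 mod 257 = 19
New hash = (156 + 19) mod 257 = 175

Answer: 175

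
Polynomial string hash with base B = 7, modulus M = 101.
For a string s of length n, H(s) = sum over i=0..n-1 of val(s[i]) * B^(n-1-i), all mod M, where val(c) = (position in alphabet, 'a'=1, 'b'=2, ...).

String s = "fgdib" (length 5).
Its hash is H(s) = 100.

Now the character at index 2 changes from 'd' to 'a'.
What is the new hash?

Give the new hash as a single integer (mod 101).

val('d') = 4, val('a') = 1
Position k = 2, exponent = n-1-k = 2
B^2 mod M = 7^2 mod 101 = 49
Delta = (1 - 4) * 49 mod 101 = 55
New hash = (100 + 55) mod 101 = 54

Answer: 54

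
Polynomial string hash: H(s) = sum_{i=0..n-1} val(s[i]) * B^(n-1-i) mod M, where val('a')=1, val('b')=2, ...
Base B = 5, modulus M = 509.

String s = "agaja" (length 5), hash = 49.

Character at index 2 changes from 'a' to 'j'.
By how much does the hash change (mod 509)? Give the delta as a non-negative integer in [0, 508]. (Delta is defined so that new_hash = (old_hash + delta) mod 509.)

Delta formula: (val(new) - val(old)) * B^(n-1-k) mod M
  val('j') - val('a') = 10 - 1 = 9
  B^(n-1-k) = 5^2 mod 509 = 25
  Delta = 9 * 25 mod 509 = 225

Answer: 225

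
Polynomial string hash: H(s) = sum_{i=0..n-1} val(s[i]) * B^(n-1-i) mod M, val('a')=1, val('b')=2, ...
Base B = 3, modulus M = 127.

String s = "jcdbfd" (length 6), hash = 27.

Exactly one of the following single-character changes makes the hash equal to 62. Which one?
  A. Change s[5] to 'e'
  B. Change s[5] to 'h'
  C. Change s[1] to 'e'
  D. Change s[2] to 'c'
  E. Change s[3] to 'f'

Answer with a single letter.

Answer: C

Derivation:
Option A: s[5]='d'->'e', delta=(5-4)*3^0 mod 127 = 1, hash=27+1 mod 127 = 28
Option B: s[5]='d'->'h', delta=(8-4)*3^0 mod 127 = 4, hash=27+4 mod 127 = 31
Option C: s[1]='c'->'e', delta=(5-3)*3^4 mod 127 = 35, hash=27+35 mod 127 = 62 <-- target
Option D: s[2]='d'->'c', delta=(3-4)*3^3 mod 127 = 100, hash=27+100 mod 127 = 0
Option E: s[3]='b'->'f', delta=(6-2)*3^2 mod 127 = 36, hash=27+36 mod 127 = 63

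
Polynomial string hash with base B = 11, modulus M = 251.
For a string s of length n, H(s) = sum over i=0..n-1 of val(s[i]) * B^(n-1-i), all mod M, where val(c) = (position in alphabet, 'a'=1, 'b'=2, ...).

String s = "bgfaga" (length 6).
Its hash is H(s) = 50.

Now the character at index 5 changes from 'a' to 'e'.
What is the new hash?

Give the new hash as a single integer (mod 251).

val('a') = 1, val('e') = 5
Position k = 5, exponent = n-1-k = 0
B^0 mod M = 11^0 mod 251 = 1
Delta = (5 - 1) * 1 mod 251 = 4
New hash = (50 + 4) mod 251 = 54

Answer: 54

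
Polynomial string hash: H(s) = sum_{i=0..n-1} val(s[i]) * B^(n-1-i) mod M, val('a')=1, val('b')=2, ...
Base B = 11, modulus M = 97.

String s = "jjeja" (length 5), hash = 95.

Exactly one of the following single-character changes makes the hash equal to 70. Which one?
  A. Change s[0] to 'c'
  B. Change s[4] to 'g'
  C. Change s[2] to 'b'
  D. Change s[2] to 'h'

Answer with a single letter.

Answer: D

Derivation:
Option A: s[0]='j'->'c', delta=(3-10)*11^4 mod 97 = 42, hash=95+42 mod 97 = 40
Option B: s[4]='a'->'g', delta=(7-1)*11^0 mod 97 = 6, hash=95+6 mod 97 = 4
Option C: s[2]='e'->'b', delta=(2-5)*11^2 mod 97 = 25, hash=95+25 mod 97 = 23
Option D: s[2]='e'->'h', delta=(8-5)*11^2 mod 97 = 72, hash=95+72 mod 97 = 70 <-- target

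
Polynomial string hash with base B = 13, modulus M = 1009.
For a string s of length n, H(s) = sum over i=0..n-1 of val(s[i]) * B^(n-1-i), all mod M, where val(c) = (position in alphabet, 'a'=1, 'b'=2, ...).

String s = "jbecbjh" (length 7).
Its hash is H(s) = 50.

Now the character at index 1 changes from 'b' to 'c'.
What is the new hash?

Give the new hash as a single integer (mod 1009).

val('b') = 2, val('c') = 3
Position k = 1, exponent = n-1-k = 5
B^5 mod M = 13^5 mod 1009 = 990
Delta = (3 - 2) * 990 mod 1009 = 990
New hash = (50 + 990) mod 1009 = 31

Answer: 31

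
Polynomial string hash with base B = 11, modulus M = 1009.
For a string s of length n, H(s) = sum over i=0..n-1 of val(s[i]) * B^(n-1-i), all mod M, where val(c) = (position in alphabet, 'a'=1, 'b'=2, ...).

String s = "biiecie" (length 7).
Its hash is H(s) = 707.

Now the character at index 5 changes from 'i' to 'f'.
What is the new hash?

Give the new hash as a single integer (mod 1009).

Answer: 674

Derivation:
val('i') = 9, val('f') = 6
Position k = 5, exponent = n-1-k = 1
B^1 mod M = 11^1 mod 1009 = 11
Delta = (6 - 9) * 11 mod 1009 = 976
New hash = (707 + 976) mod 1009 = 674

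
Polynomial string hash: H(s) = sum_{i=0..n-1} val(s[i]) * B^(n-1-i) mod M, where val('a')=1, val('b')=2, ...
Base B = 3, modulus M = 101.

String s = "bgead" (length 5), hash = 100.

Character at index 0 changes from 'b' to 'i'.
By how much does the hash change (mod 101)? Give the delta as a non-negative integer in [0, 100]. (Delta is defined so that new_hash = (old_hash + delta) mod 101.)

Delta formula: (val(new) - val(old)) * B^(n-1-k) mod M
  val('i') - val('b') = 9 - 2 = 7
  B^(n-1-k) = 3^4 mod 101 = 81
  Delta = 7 * 81 mod 101 = 62

Answer: 62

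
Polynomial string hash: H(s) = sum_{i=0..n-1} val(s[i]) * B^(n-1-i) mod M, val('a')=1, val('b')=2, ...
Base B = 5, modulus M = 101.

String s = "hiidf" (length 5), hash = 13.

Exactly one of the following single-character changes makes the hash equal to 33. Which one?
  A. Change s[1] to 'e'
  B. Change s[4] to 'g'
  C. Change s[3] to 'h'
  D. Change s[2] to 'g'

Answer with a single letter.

Answer: C

Derivation:
Option A: s[1]='i'->'e', delta=(5-9)*5^3 mod 101 = 5, hash=13+5 mod 101 = 18
Option B: s[4]='f'->'g', delta=(7-6)*5^0 mod 101 = 1, hash=13+1 mod 101 = 14
Option C: s[3]='d'->'h', delta=(8-4)*5^1 mod 101 = 20, hash=13+20 mod 101 = 33 <-- target
Option D: s[2]='i'->'g', delta=(7-9)*5^2 mod 101 = 51, hash=13+51 mod 101 = 64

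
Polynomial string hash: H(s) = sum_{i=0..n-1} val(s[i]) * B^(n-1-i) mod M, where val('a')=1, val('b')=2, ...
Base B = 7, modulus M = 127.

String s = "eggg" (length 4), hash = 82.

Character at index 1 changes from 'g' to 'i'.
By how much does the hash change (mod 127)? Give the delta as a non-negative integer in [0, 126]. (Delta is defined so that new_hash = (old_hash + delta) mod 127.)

Delta formula: (val(new) - val(old)) * B^(n-1-k) mod M
  val('i') - val('g') = 9 - 7 = 2
  B^(n-1-k) = 7^2 mod 127 = 49
  Delta = 2 * 49 mod 127 = 98

Answer: 98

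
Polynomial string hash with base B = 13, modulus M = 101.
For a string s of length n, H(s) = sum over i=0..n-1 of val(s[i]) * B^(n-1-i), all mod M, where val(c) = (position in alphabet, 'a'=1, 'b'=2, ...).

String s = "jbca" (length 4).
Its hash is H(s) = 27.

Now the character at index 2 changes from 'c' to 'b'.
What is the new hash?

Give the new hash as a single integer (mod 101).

val('c') = 3, val('b') = 2
Position k = 2, exponent = n-1-k = 1
B^1 mod M = 13^1 mod 101 = 13
Delta = (2 - 3) * 13 mod 101 = 88
New hash = (27 + 88) mod 101 = 14

Answer: 14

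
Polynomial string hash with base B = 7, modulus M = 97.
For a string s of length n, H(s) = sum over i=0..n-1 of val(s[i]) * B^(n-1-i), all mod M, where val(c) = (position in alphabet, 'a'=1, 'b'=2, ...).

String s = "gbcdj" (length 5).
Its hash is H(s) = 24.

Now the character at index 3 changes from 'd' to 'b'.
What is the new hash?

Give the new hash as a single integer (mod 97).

Answer: 10

Derivation:
val('d') = 4, val('b') = 2
Position k = 3, exponent = n-1-k = 1
B^1 mod M = 7^1 mod 97 = 7
Delta = (2 - 4) * 7 mod 97 = 83
New hash = (24 + 83) mod 97 = 10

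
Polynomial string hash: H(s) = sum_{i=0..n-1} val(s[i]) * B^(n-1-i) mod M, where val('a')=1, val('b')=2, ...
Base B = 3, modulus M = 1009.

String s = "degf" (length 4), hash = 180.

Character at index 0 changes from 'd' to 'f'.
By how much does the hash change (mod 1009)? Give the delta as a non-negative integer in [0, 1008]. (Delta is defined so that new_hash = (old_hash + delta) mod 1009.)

Answer: 54

Derivation:
Delta formula: (val(new) - val(old)) * B^(n-1-k) mod M
  val('f') - val('d') = 6 - 4 = 2
  B^(n-1-k) = 3^3 mod 1009 = 27
  Delta = 2 * 27 mod 1009 = 54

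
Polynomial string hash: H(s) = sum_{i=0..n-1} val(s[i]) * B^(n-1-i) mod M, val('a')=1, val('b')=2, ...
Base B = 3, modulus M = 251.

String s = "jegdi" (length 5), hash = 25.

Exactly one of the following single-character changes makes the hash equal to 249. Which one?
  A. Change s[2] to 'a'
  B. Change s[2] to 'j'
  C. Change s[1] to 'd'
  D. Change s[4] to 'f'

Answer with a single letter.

Answer: C

Derivation:
Option A: s[2]='g'->'a', delta=(1-7)*3^2 mod 251 = 197, hash=25+197 mod 251 = 222
Option B: s[2]='g'->'j', delta=(10-7)*3^2 mod 251 = 27, hash=25+27 mod 251 = 52
Option C: s[1]='e'->'d', delta=(4-5)*3^3 mod 251 = 224, hash=25+224 mod 251 = 249 <-- target
Option D: s[4]='i'->'f', delta=(6-9)*3^0 mod 251 = 248, hash=25+248 mod 251 = 22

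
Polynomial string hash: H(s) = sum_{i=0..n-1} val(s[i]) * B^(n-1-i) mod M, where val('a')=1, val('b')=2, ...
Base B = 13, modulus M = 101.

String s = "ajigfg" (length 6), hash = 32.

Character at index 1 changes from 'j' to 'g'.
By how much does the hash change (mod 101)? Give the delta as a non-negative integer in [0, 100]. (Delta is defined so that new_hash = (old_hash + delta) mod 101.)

Delta formula: (val(new) - val(old)) * B^(n-1-k) mod M
  val('g') - val('j') = 7 - 10 = -3
  B^(n-1-k) = 13^4 mod 101 = 79
  Delta = -3 * 79 mod 101 = 66

Answer: 66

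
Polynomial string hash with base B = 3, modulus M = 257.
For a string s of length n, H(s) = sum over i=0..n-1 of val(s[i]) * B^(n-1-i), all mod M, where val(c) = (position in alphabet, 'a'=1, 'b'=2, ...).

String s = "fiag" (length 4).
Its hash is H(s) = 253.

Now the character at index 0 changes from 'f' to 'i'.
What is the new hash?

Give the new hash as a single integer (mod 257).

val('f') = 6, val('i') = 9
Position k = 0, exponent = n-1-k = 3
B^3 mod M = 3^3 mod 257 = 27
Delta = (9 - 6) * 27 mod 257 = 81
New hash = (253 + 81) mod 257 = 77

Answer: 77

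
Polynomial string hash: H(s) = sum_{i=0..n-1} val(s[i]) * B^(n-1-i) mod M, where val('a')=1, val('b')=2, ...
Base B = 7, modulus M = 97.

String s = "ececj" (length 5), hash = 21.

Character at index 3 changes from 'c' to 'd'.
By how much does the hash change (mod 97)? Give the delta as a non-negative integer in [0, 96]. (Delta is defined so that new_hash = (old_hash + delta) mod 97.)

Answer: 7

Derivation:
Delta formula: (val(new) - val(old)) * B^(n-1-k) mod M
  val('d') - val('c') = 4 - 3 = 1
  B^(n-1-k) = 7^1 mod 97 = 7
  Delta = 1 * 7 mod 97 = 7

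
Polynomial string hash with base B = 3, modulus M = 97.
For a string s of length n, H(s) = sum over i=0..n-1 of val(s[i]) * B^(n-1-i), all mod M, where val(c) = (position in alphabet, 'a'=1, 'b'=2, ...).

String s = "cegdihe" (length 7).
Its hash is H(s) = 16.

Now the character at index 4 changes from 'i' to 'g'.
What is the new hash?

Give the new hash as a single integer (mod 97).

val('i') = 9, val('g') = 7
Position k = 4, exponent = n-1-k = 2
B^2 mod M = 3^2 mod 97 = 9
Delta = (7 - 9) * 9 mod 97 = 79
New hash = (16 + 79) mod 97 = 95

Answer: 95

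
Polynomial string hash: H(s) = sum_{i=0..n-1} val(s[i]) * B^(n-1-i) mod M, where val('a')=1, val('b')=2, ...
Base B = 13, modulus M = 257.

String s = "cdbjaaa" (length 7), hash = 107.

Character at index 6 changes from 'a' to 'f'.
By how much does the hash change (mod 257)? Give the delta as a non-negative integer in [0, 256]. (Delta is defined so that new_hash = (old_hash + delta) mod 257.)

Delta formula: (val(new) - val(old)) * B^(n-1-k) mod M
  val('f') - val('a') = 6 - 1 = 5
  B^(n-1-k) = 13^0 mod 257 = 1
  Delta = 5 * 1 mod 257 = 5

Answer: 5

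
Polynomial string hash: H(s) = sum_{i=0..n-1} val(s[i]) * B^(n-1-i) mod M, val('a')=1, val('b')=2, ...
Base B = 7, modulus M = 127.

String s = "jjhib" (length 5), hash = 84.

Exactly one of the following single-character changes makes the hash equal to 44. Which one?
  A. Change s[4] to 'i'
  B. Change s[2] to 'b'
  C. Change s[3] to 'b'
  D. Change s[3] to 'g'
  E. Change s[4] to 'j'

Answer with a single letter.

Option A: s[4]='b'->'i', delta=(9-2)*7^0 mod 127 = 7, hash=84+7 mod 127 = 91
Option B: s[2]='h'->'b', delta=(2-8)*7^2 mod 127 = 87, hash=84+87 mod 127 = 44 <-- target
Option C: s[3]='i'->'b', delta=(2-9)*7^1 mod 127 = 78, hash=84+78 mod 127 = 35
Option D: s[3]='i'->'g', delta=(7-9)*7^1 mod 127 = 113, hash=84+113 mod 127 = 70
Option E: s[4]='b'->'j', delta=(10-2)*7^0 mod 127 = 8, hash=84+8 mod 127 = 92

Answer: B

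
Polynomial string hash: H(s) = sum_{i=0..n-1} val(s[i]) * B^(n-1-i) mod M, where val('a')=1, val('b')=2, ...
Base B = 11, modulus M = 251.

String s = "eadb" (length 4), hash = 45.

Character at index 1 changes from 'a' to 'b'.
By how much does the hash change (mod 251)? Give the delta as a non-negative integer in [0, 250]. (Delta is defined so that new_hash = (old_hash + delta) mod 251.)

Answer: 121

Derivation:
Delta formula: (val(new) - val(old)) * B^(n-1-k) mod M
  val('b') - val('a') = 2 - 1 = 1
  B^(n-1-k) = 11^2 mod 251 = 121
  Delta = 1 * 121 mod 251 = 121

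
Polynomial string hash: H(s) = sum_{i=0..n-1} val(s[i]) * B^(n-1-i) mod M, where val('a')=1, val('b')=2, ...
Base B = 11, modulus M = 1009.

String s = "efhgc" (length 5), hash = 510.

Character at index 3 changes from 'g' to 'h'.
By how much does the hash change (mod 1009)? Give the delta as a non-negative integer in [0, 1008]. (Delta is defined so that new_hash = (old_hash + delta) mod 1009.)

Delta formula: (val(new) - val(old)) * B^(n-1-k) mod M
  val('h') - val('g') = 8 - 7 = 1
  B^(n-1-k) = 11^1 mod 1009 = 11
  Delta = 1 * 11 mod 1009 = 11

Answer: 11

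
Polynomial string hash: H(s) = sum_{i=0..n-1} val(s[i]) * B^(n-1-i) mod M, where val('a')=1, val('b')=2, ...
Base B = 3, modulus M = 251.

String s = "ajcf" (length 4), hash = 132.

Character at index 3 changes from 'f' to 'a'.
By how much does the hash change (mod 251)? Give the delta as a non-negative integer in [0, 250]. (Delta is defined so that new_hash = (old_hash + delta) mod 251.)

Delta formula: (val(new) - val(old)) * B^(n-1-k) mod M
  val('a') - val('f') = 1 - 6 = -5
  B^(n-1-k) = 3^0 mod 251 = 1
  Delta = -5 * 1 mod 251 = 246

Answer: 246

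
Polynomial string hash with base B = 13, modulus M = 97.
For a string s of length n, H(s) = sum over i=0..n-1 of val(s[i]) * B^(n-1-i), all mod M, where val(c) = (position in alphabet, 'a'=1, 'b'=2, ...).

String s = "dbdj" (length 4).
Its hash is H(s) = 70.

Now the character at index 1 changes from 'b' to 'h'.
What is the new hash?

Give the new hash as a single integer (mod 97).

val('b') = 2, val('h') = 8
Position k = 1, exponent = n-1-k = 2
B^2 mod M = 13^2 mod 97 = 72
Delta = (8 - 2) * 72 mod 97 = 44
New hash = (70 + 44) mod 97 = 17

Answer: 17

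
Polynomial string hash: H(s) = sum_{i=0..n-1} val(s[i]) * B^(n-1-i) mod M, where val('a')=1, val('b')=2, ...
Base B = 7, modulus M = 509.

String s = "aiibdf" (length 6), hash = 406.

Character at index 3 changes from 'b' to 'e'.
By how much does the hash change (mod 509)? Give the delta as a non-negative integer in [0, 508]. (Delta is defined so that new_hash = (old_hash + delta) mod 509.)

Delta formula: (val(new) - val(old)) * B^(n-1-k) mod M
  val('e') - val('b') = 5 - 2 = 3
  B^(n-1-k) = 7^2 mod 509 = 49
  Delta = 3 * 49 mod 509 = 147

Answer: 147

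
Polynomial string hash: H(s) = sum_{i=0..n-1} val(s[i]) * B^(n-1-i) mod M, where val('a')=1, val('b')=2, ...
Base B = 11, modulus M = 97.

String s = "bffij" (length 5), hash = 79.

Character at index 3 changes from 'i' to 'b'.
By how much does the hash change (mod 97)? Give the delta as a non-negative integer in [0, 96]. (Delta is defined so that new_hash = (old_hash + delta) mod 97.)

Delta formula: (val(new) - val(old)) * B^(n-1-k) mod M
  val('b') - val('i') = 2 - 9 = -7
  B^(n-1-k) = 11^1 mod 97 = 11
  Delta = -7 * 11 mod 97 = 20

Answer: 20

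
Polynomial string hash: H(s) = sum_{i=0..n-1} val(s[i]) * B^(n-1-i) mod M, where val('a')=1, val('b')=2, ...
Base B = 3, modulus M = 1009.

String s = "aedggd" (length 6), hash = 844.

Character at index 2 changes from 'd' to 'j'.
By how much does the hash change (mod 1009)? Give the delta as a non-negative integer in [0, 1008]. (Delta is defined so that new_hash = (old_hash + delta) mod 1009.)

Delta formula: (val(new) - val(old)) * B^(n-1-k) mod M
  val('j') - val('d') = 10 - 4 = 6
  B^(n-1-k) = 3^3 mod 1009 = 27
  Delta = 6 * 27 mod 1009 = 162

Answer: 162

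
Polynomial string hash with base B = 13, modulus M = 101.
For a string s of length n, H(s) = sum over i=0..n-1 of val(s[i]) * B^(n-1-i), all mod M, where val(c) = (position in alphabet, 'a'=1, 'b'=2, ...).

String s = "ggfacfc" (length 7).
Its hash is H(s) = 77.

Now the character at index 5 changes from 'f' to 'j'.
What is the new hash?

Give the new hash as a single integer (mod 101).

val('f') = 6, val('j') = 10
Position k = 5, exponent = n-1-k = 1
B^1 mod M = 13^1 mod 101 = 13
Delta = (10 - 6) * 13 mod 101 = 52
New hash = (77 + 52) mod 101 = 28

Answer: 28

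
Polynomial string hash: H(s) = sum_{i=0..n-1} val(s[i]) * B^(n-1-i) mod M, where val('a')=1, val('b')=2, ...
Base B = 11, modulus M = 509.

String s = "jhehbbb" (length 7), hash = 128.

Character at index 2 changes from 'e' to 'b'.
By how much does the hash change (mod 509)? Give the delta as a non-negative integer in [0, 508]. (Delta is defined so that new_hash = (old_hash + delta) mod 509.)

Answer: 360

Derivation:
Delta formula: (val(new) - val(old)) * B^(n-1-k) mod M
  val('b') - val('e') = 2 - 5 = -3
  B^(n-1-k) = 11^4 mod 509 = 389
  Delta = -3 * 389 mod 509 = 360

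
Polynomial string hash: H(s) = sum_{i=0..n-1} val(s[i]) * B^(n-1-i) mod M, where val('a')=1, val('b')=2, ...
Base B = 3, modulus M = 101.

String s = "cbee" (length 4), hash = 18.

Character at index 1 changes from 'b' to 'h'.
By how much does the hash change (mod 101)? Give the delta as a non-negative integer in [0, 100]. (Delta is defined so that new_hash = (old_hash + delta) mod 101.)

Delta formula: (val(new) - val(old)) * B^(n-1-k) mod M
  val('h') - val('b') = 8 - 2 = 6
  B^(n-1-k) = 3^2 mod 101 = 9
  Delta = 6 * 9 mod 101 = 54

Answer: 54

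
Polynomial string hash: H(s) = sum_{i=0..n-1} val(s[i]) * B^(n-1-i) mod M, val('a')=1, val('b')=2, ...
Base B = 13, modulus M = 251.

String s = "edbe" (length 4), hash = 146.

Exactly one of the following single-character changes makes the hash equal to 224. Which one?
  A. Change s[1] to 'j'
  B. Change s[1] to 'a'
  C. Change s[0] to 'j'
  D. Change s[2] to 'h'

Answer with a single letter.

Answer: D

Derivation:
Option A: s[1]='d'->'j', delta=(10-4)*13^2 mod 251 = 10, hash=146+10 mod 251 = 156
Option B: s[1]='d'->'a', delta=(1-4)*13^2 mod 251 = 246, hash=146+246 mod 251 = 141
Option C: s[0]='e'->'j', delta=(10-5)*13^3 mod 251 = 192, hash=146+192 mod 251 = 87
Option D: s[2]='b'->'h', delta=(8-2)*13^1 mod 251 = 78, hash=146+78 mod 251 = 224 <-- target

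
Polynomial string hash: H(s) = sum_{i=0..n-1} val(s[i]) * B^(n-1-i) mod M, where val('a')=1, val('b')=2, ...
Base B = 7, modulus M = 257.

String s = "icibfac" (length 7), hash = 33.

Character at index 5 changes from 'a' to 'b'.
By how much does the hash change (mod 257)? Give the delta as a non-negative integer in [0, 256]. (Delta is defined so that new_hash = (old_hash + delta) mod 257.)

Delta formula: (val(new) - val(old)) * B^(n-1-k) mod M
  val('b') - val('a') = 2 - 1 = 1
  B^(n-1-k) = 7^1 mod 257 = 7
  Delta = 1 * 7 mod 257 = 7

Answer: 7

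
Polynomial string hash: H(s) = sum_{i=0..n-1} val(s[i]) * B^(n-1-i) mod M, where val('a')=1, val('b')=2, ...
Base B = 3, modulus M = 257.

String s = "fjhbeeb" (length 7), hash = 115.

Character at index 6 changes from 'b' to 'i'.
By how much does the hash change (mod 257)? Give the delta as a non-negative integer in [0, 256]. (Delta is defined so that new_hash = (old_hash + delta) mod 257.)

Answer: 7

Derivation:
Delta formula: (val(new) - val(old)) * B^(n-1-k) mod M
  val('i') - val('b') = 9 - 2 = 7
  B^(n-1-k) = 3^0 mod 257 = 1
  Delta = 7 * 1 mod 257 = 7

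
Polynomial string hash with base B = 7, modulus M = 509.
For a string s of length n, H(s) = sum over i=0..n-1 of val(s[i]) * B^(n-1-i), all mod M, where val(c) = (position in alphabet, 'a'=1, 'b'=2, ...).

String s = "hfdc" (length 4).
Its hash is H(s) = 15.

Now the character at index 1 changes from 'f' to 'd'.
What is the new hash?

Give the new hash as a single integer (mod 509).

Answer: 426

Derivation:
val('f') = 6, val('d') = 4
Position k = 1, exponent = n-1-k = 2
B^2 mod M = 7^2 mod 509 = 49
Delta = (4 - 6) * 49 mod 509 = 411
New hash = (15 + 411) mod 509 = 426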